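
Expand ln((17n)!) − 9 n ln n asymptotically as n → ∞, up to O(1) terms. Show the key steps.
ln((17n)!) − 9 n ln n = 8 n ln n + 17(ln 17 − 1) n + (1/2) ln(2π·17n) + O(1/n)

Stirling: ln((17n)!) = 17n ln(17n) − 17n + (1/2) ln(2π·17n) + O(1/n).
Expand 17n ln(17n) = 17n (ln n + ln 17) = 17n ln n + 17n ln 17.
Subtract 9n ln n: leading term is (17 − 9) n ln n = 8 n ln n. The next term is 17n ln 17 − 17n = 17(ln 17 − 1) n. Then the (1/2) ln(2π·17n) correction.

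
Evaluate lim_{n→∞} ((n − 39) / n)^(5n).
lim = e^(−195)

Rewrite as (1 − 39/n)^(5n). By the standard limit (1 + x/n)^n → e^x, we have (1 − 39/n)^n → e^(−39), and raising to the 5th power gives e^(−195).
More precisely, ln[(1 − 39/n)^(5n)] = 5n · ln(1 − 39/n) = 5n · (-39/n + O(1/n^2)) = -195 + O(1/n) → -195.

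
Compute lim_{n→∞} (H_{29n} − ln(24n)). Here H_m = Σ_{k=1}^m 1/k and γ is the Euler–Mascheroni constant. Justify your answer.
lim = ln(29/24) + γ

By Euler-Maclaurin, H_m = ln m + γ + O(1/m). So
  H_{29n} − ln(24n) = ln(29n) + γ − ln(24n) + O(1/n)
                       = ln(29/24) + γ + O(1/n).
Hence the limit is ln(29/24) + γ.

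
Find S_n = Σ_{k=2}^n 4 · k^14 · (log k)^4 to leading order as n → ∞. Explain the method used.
S_n ~ 4 · n^15 · (log n)^4 / 15

By integral comparison, S_n = ∫_1^n 4 · x^14 · (log x)^4 dx + O(n^14 · (log n)^4). For the integral, the leading term of ∫_1^n x^14 (log x)^4 dx is n^15/15 · (log n)^4 (by repeated integration by parts; each step lowers the log-exponent and produces a relatively O(1/log n) correction). Hence S_n ~ 4 · n^15 · (log n)^4 / 15.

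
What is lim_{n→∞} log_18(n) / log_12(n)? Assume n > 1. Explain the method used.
lim = ln(12) / ln(18) = log_18(12)

Change of base: log_18(n) = ln n / ln 18 and log_12(n) = ln n / ln 12. The ratio is (ln n / ln 18) · (ln 12 / ln n) = ln 12 / ln 18, a constant independent of n. So the limit is ln 12 / ln 18 = log_18(12).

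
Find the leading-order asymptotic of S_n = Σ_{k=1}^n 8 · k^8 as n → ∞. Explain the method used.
S_n ~ 8 · n^9 / 9

By integral comparison (Euler-Maclaurin), Σ_{k=1}^n 8 · k^8 = 8 · ∫_0^n x^8 dx + O(n^8) = 8 · n^9/9 + O(n^8). (Equivalently, Faulhaber's formula gives the same leading term.)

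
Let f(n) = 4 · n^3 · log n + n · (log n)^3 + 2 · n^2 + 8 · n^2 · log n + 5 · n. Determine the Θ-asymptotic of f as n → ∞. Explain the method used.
f(n) ∈ Θ(n^3 · log n)

Compare the terms by growth order. For large n, n^a · (log n)^b dominates n^a' · (log n)^b' iff a > a', or (a = a' and b > b'). Ranking the 5 terms shows the dominant one is 4 · n^3 · log n. Hence f(n) ∈ Θ(n^3 · log n).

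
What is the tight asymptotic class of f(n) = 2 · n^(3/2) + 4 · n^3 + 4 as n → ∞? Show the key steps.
f(n) ∈ Θ(n^3)

Compare the terms by growth order. For large n, n^a · (log n)^b dominates n^a' · (log n)^b' iff a > a', or (a = a' and b > b'). Ranking the 3 terms shows the dominant one is 4 · n^3. Hence f(n) ∈ Θ(n^3).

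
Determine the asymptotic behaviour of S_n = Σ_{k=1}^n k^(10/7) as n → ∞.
S_n ~ (7/17) · n^(17/7)

Integral comparison: Σ_{k=1}^n k^(10/7) = ∫_0^n x^(10/7) dx + O(n^(10/7)). The integral is n^(1 + 10/7) / (1 + 10/7) = n^((10+7)/7) / ((10+7)/7) = (7/17) · n^(17/7).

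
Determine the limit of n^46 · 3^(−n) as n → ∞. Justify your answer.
lim = 0

Exponentials with base > 1 dominate every fixed polynomial: for any fixed c, n^c / 3^n → 0 as n → ∞ (e.g. by the ratio test, or by writing 3^n = e^(n ln 3) and noting e^(n ln 3) / n^c → ∞). Hence n^46 · 3^(−n) = n^46 / 3^n → 0.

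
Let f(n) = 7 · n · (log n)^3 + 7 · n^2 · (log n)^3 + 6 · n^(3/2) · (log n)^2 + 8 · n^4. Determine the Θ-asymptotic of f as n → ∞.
f(n) ∈ Θ(n^4)

Compare the terms by growth order. For large n, n^a · (log n)^b dominates n^a' · (log n)^b' iff a > a', or (a = a' and b > b'). Ranking the 4 terms shows the dominant one is 8 · n^4. Hence f(n) ∈ Θ(n^4).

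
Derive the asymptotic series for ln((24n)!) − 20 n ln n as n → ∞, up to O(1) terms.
ln((24n)!) − 20 n ln n = 4 n ln n + 24(ln 24 − 1) n + (1/2) ln(2π·24n) + O(1/n)

Stirling: ln((24n)!) = 24n ln(24n) − 24n + (1/2) ln(2π·24n) + O(1/n).
Expand 24n ln(24n) = 24n (ln n + ln 24) = 24n ln n + 24n ln 24.
Subtract 20n ln n: leading term is (24 − 20) n ln n = 4 n ln n. The next term is 24n ln 24 − 24n = 24(ln 24 − 1) n. Then the (1/2) ln(2π·24n) correction.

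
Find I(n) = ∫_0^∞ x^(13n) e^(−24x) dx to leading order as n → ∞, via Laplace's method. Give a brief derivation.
I(n) ~ (sqrt(2π·13n) / 24) · (13n/(24e))^(13n)

Write the integrand as exp(13n ln x − 24x) and set f(x) = 13n ln x − 24x. Then f'(x) = 13n/x − 24 = 0 at x* = 13n/24, and f''(x*) = −13n/x*^2 = −24^2/(13n). Laplace's method (interior maximum) gives
  I(n) ~ e^(f(x*)) · sqrt(2π / |f''(x*)|)
        = exp(13n ln(13n/24) − 13n) · sqrt(2π · 13n / 24^2)
        = (13n/24)^(13n) e^(−13n) · sqrt(2π·13n) / 24
        = (sqrt(2π·13n) / 24) · (13n/(24e))^(13n).
This matches Γ(13n+1)/24^(13n+1) with Stirling applied to Γ.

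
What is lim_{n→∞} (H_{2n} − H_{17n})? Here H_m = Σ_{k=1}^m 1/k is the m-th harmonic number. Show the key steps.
lim = ln(2/17)

Euler-Maclaurin gives H_m = ln m + γ + 1/(2m) + O(1/m^2). The γ and O(1/m) terms cancel in the difference:
  H_{2n} − H_{17n} = ln(2n) − ln(17n) + O(1/n) = ln(2/17) + O(1/n).
Hence the limit is ln(2/17).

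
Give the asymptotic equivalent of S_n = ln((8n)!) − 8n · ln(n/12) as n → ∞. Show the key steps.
S_n ~ 8n · (ln 96 − 1) + O(ln n)

Stirling: ln((8n)!) = 8n ln(8n) − 8n + O(ln n).
  S_n = 8n ln(8n) − 8n − 8n ln(n/12) + O(ln n)
      = 8n ln(8n) − 8n ln n + 8n ln 12 − 8n + O(ln n)
      = 8n ln 8 + 8n ln 12 − 8n + O(ln n)
      = 8n (ln 96 − 1) + O(ln n).
Numerically ln(96) − 1 ≈ 3.5643.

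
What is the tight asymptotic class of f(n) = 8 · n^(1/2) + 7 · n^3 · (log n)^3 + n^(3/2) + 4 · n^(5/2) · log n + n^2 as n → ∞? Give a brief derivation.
f(n) ∈ Θ(n^3 · (log n)^3)

Compare the terms by growth order. For large n, n^a · (log n)^b dominates n^a' · (log n)^b' iff a > a', or (a = a' and b > b'). Ranking the 5 terms shows the dominant one is 7 · n^3 · (log n)^3. Hence f(n) ∈ Θ(n^3 · (log n)^3).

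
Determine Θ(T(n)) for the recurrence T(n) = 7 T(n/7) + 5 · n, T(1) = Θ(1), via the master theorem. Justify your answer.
T(n) = Θ(n log n)

log_7 7 = 1, and f(n) = 5 · n = Θ(n^(log_7 7)). This is Case 2 of the master theorem: T(n) = Θ(f(n) · log n) = Θ(n log n).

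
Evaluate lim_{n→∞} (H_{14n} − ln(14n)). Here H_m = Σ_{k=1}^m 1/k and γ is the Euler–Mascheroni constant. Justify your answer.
lim = γ

By Euler-Maclaurin, H_m = ln m + γ + O(1/m). So
  H_{14n} − ln(14n) = ln(14n) + γ − ln(14n) + O(1/n)
                       = ln(14/14) + γ + O(1/n).
Hence the limit is γ (since ln 1 = 0).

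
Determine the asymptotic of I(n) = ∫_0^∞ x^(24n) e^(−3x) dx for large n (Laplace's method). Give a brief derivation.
I(n) ~ (sqrt(2π·24n) / 3) · (24n/(3e))^(24n)

Write the integrand as exp(24n ln x − 3x) and set f(x) = 24n ln x − 3x. Then f'(x) = 24n/x − 3 = 0 at x* = 24n/3, and f''(x*) = −24n/x*^2 = −3^2/(24n). Laplace's method (interior maximum) gives
  I(n) ~ e^(f(x*)) · sqrt(2π / |f''(x*)|)
        = exp(24n ln(24n/3) − 24n) · sqrt(2π · 24n / 3^2)
        = (24n/3)^(24n) e^(−24n) · sqrt(2π·24n) / 3
        = (sqrt(2π·24n) / 3) · (24n/(3e))^(24n).
This matches Γ(24n+1)/3^(24n+1) with Stirling applied to Γ.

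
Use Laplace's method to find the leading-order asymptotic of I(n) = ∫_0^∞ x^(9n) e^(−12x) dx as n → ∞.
I(n) ~ (sqrt(2π·9n) / 12) · (9n/(12e))^(9n)

Write the integrand as exp(9n ln x − 12x) and set f(x) = 9n ln x − 12x. Then f'(x) = 9n/x − 12 = 0 at x* = 9n/12, and f''(x*) = −9n/x*^2 = −12^2/(9n). Laplace's method (interior maximum) gives
  I(n) ~ e^(f(x*)) · sqrt(2π / |f''(x*)|)
        = exp(9n ln(9n/12) − 9n) · sqrt(2π · 9n / 12^2)
        = (9n/12)^(9n) e^(−9n) · sqrt(2π·9n) / 12
        = (sqrt(2π·9n) / 12) · (9n/(12e))^(9n).
This matches Γ(9n+1)/12^(9n+1) with Stirling applied to Γ.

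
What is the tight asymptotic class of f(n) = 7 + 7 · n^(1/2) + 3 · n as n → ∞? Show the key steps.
f(n) ∈ Θ(n)

Compare the terms by growth order. For large n, n^a · (log n)^b dominates n^a' · (log n)^b' iff a > a', or (a = a' and b > b'). Ranking the 3 terms shows the dominant one is 3 · n. Hence f(n) ∈ Θ(n).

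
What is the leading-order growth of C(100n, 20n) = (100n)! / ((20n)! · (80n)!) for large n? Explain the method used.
C(100n, 20n) ~ (3125/256)^(20n) · sqrt(5/(8π·20n))

Write N = 20n. Apply Stirling to each factorial:
  (5N)! ~ sqrt(2π·5N) · (5N/e)^(5N),
  N! ~ sqrt(2π N) · (N/e)^N,
  (4N)! ~ sqrt(2π·4N) · (4N/e)^(4N).
The exponential factors combine to (5N)^(5N) / (N^N · (4N)^(4N)) = 5^(5N)/4^(4N) = (5^5/4^4)^N = (3125/256)^N.
The square-root prefactors combine to sqrt(2π·5N) / (sqrt(2π N)·sqrt(2π·4N)) = sqrt(5 / (2π·4·N)) = sqrt(5/(8π·20n)).
Substituting N = 20n: C(100n, 20n) ~ (3125/256)^(20n) · sqrt(5/(8π·20n)).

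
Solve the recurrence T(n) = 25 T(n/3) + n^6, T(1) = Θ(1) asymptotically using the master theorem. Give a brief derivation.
T(n) = Θ(n^6)

log_3 25 ≈ 2.930. f(n) = n^6 dominates n^(log_3 25) since 6 > 2.930, and the regularity condition a·f(n/b) = 25·(n/3)^6 = (25/729)·n^6 ≤ c·f(n) holds with c = 25/729 ≈ 0.0343 < 1. So this is Case 3: T(n) = Θ(f(n)) = Θ(n^6).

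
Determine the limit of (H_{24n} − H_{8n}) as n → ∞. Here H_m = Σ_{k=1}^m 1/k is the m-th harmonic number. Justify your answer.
lim = ln(24/8) = ln 3

Euler-Maclaurin gives H_m = ln m + γ + 1/(2m) + O(1/m^2). The γ and O(1/m) terms cancel in the difference:
  H_{24n} − H_{8n} = ln(24n) − ln(8n) + O(1/n) = ln(24/8) + O(1/n).
Hence the limit is ln(24/8) = ln 3.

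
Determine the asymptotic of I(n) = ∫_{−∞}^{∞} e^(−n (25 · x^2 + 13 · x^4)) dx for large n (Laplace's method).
I(n) ~ sqrt(π/(25n))

φ(x) = 25 · x^2 + 13 · x^4 has its unique global minimum at x* = 0 (since φ'(x) = 50x + 52x^3 = 0 only at x = 0 for real x with both coefficients positive, and φ → ∞ as |x| → ∞). At x* = 0, φ(0) = 0 and φ''(0) = 50. Laplace's method then gives
  I(n) ~ sqrt(2π / (n · φ''(0))) · e^(−n φ(0)) = sqrt(2π / (50n)) = sqrt(π/(25n)).
The 13 · x^4 term contributes only at subleading order (an O(1/n) relative correction).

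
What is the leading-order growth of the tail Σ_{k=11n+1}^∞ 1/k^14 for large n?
Σ_{k>11n} 1/k^14 ~ 1/(13 · (11n)^13)

Compare to the integral: ∫_{11n}^∞ x^(−14) dx = [−x^(−13)/13]_{11n}^∞ = 1/((14−1)·(11n)^13). Euler-Maclaurin then gives
  Σ_{k>11n} 1/k^14 = ∫_{11n}^∞ dx/x^14 − 1/(2·(11n)^14) + O(1/(11n)^15).
(Equivalently this is ζ(14) − Σ_{k≤11n} 1/k^14.)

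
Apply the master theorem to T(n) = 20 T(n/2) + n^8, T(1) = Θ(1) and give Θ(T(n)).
T(n) = Θ(n^8)

log_2 20 ≈ 4.322. f(n) = n^8 dominates n^(log_2 20) since 8 > 4.322, and the regularity condition a·f(n/b) = 20·(n/2)^8 = (20/256)·n^8 ≤ c·f(n) holds with c = 20/256 ≈ 0.0781 < 1. So this is Case 3: T(n) = Θ(f(n)) = Θ(n^8).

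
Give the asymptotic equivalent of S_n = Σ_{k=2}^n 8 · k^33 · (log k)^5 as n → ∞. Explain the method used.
S_n ~ 4 · n^34 · (log n)^5 / 17

By integral comparison, S_n = ∫_1^n 8 · x^33 · (log x)^5 dx + O(n^33 · (log n)^5). For the integral, the leading term of ∫_1^n x^33 (log x)^5 dx is n^34/34 · (log n)^5 (by repeated integration by parts; each step lowers the log-exponent and produces a relatively O(1/log n) correction). Hence S_n ~ 4 · n^34 · (log n)^5 / 17.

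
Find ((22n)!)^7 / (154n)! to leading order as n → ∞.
((22n)!)^7/(154n)! ~ ((2π·22n)^(6/2) / sqrt(7)) · 7^(−7·22n)  →  0

Write N = 22n. Stirling: N! ~ sqrt(2π N)(N/e)^N and (7N)! ~ sqrt(2π·7N)·(7N/e)^(7N).
  (N!)^7/(7N)! ~ (2π N)^(7/2) (N/e)^(7N) / [sqrt(2π·7N) (7N/e)^(7N)]
     = (2π N)^(7/2) / sqrt(2π·7N) · (N/(7N))^(7N)
     = (2π N)^((7−1)/2) / sqrt(7) · 7^(−7N).
Since 7^7 > 1, the factor 7^(−7N) decays exponentially, so the ratio → 0. Substituting N = 22n gives the stated form.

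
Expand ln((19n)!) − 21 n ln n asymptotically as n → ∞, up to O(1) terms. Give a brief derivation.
ln((19n)!) − 21 n ln n = −2 n ln n + 19(ln 19 − 1) n + (1/2) ln(2π·19n) + O(1/n)

Stirling: ln((19n)!) = 19n ln(19n) − 19n + (1/2) ln(2π·19n) + O(1/n).
Expand 19n ln(19n) = 19n (ln n + ln 19) = 19n ln n + 19n ln 19.
Subtract 21n ln n: leading term is (19 − 21) n ln n = −2 n ln n. The next term is 19n ln 19 − 19n = 19(ln 19 − 1) n. Then the (1/2) ln(2π·19n) correction.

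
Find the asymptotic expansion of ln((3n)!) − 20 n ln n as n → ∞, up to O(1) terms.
ln((3n)!) − 20 n ln n = −17 n ln n + 3(ln 3 − 1) n + (1/2) ln(2π·3n) + O(1/n)

Stirling: ln((3n)!) = 3n ln(3n) − 3n + (1/2) ln(2π·3n) + O(1/n).
Expand 3n ln(3n) = 3n (ln n + ln 3) = 3n ln n + 3n ln 3.
Subtract 20n ln n: leading term is (3 − 20) n ln n = −17 n ln n. The next term is 3n ln 3 − 3n = 3(ln 3 − 1) n. Then the (1/2) ln(2π·3n) correction.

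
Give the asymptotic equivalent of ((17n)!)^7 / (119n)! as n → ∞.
((17n)!)^7/(119n)! ~ ((2π·17n)^(6/2) / sqrt(7)) · 7^(−7·17n)  →  0

Write N = 17n. Stirling: N! ~ sqrt(2π N)(N/e)^N and (7N)! ~ sqrt(2π·7N)·(7N/e)^(7N).
  (N!)^7/(7N)! ~ (2π N)^(7/2) (N/e)^(7N) / [sqrt(2π·7N) (7N/e)^(7N)]
     = (2π N)^(7/2) / sqrt(2π·7N) · (N/(7N))^(7N)
     = (2π N)^((7−1)/2) / sqrt(7) · 7^(−7N).
Since 7^7 > 1, the factor 7^(−7N) decays exponentially, so the ratio → 0. Substituting N = 17n gives the stated form.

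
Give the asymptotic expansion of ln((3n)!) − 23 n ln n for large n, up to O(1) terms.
ln((3n)!) − 23 n ln n = −20 n ln n + 3(ln 3 − 1) n + (1/2) ln(2π·3n) + O(1/n)

Stirling: ln((3n)!) = 3n ln(3n) − 3n + (1/2) ln(2π·3n) + O(1/n).
Expand 3n ln(3n) = 3n (ln n + ln 3) = 3n ln n + 3n ln 3.
Subtract 23n ln n: leading term is (3 − 23) n ln n = −20 n ln n. The next term is 3n ln 3 − 3n = 3(ln 3 − 1) n. Then the (1/2) ln(2π·3n) correction.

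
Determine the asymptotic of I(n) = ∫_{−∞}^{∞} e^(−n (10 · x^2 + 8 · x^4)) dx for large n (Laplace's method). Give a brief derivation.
I(n) ~ sqrt(π/(10n))

φ(x) = 10 · x^2 + 8 · x^4 has its unique global minimum at x* = 0 (since φ'(x) = 20x + 32x^3 = 0 only at x = 0 for real x with both coefficients positive, and φ → ∞ as |x| → ∞). At x* = 0, φ(0) = 0 and φ''(0) = 20. Laplace's method then gives
  I(n) ~ sqrt(2π / (n · φ''(0))) · e^(−n φ(0)) = sqrt(2π / (20n)) = sqrt(π/(10n)).
The 8 · x^4 term contributes only at subleading order (an O(1/n) relative correction).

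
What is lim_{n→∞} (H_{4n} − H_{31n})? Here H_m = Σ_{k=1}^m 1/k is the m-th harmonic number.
lim = ln(4/31)

Euler-Maclaurin gives H_m = ln m + γ + 1/(2m) + O(1/m^2). The γ and O(1/m) terms cancel in the difference:
  H_{4n} − H_{31n} = ln(4n) − ln(31n) + O(1/n) = ln(4/31) + O(1/n).
Hence the limit is ln(4/31).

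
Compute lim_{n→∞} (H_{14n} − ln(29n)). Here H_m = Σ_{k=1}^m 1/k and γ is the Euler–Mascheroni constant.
lim = ln(14/29) + γ

By Euler-Maclaurin, H_m = ln m + γ + O(1/m). So
  H_{14n} − ln(29n) = ln(14n) + γ − ln(29n) + O(1/n)
                       = ln(14/29) + γ + O(1/n).
Hence the limit is ln(14/29) + γ.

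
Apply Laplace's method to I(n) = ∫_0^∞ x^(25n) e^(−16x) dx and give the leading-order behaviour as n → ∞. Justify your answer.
I(n) ~ (sqrt(2π·25n) / 16) · (25n/(16e))^(25n)

Write the integrand as exp(25n ln x − 16x) and set f(x) = 25n ln x − 16x. Then f'(x) = 25n/x − 16 = 0 at x* = 25n/16, and f''(x*) = −25n/x*^2 = −16^2/(25n). Laplace's method (interior maximum) gives
  I(n) ~ e^(f(x*)) · sqrt(2π / |f''(x*)|)
        = exp(25n ln(25n/16) − 25n) · sqrt(2π · 25n / 16^2)
        = (25n/16)^(25n) e^(−25n) · sqrt(2π·25n) / 16
        = (sqrt(2π·25n) / 16) · (25n/(16e))^(25n).
This matches Γ(25n+1)/16^(25n+1) with Stirling applied to Γ.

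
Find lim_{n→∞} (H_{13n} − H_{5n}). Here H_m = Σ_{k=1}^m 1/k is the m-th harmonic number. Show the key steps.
lim = ln(13/5)

Euler-Maclaurin gives H_m = ln m + γ + 1/(2m) + O(1/m^2). The γ and O(1/m) terms cancel in the difference:
  H_{13n} − H_{5n} = ln(13n) − ln(5n) + O(1/n) = ln(13/5) + O(1/n).
Hence the limit is ln(13/5).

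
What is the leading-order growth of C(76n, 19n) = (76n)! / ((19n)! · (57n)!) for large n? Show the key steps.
C(76n, 19n) ~ (256/27)^(19n) · sqrt(2/(3π·19n))

Write N = 19n. Apply Stirling to each factorial:
  (4N)! ~ sqrt(2π·4N) · (4N/e)^(4N),
  N! ~ sqrt(2π N) · (N/e)^N,
  (3N)! ~ sqrt(2π·3N) · (3N/e)^(3N).
The exponential factors combine to (4N)^(4N) / (N^N · (3N)^(3N)) = 4^(4N)/3^(3N) = (4^4/3^3)^N = (256/27)^N.
The square-root prefactors combine to sqrt(2π·4N) / (sqrt(2π N)·sqrt(2π·3N)) = sqrt(4 / (2π·3·N)) = sqrt(2/(3π·19n)).
Substituting N = 19n: C(76n, 19n) ~ (256/27)^(19n) · sqrt(2/(3π·19n)).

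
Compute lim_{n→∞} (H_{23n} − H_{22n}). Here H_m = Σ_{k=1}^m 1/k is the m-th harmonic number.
lim = ln(23/22)

Euler-Maclaurin gives H_m = ln m + γ + 1/(2m) + O(1/m^2). The γ and O(1/m) terms cancel in the difference:
  H_{23n} − H_{22n} = ln(23n) − ln(22n) + O(1/n) = ln(23/22) + O(1/n).
Hence the limit is ln(23/22).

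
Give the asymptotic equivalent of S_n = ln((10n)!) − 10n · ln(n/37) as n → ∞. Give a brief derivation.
S_n ~ 10n · (ln 370 − 1) + O(ln n)

Stirling: ln((10n)!) = 10n ln(10n) − 10n + O(ln n).
  S_n = 10n ln(10n) − 10n − 10n ln(n/37) + O(ln n)
      = 10n ln(10n) − 10n ln n + 10n ln 37 − 10n + O(ln n)
      = 10n ln 10 + 10n ln 37 − 10n + O(ln n)
      = 10n (ln 370 − 1) + O(ln n).
Numerically ln(370) − 1 ≈ 4.9135.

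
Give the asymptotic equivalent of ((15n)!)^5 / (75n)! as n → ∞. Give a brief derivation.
((15n)!)^5/(75n)! ~ ((2π·15n)^(4/2) / sqrt(5)) · 5^(−5·15n)  →  0

Write N = 15n. Stirling: N! ~ sqrt(2π N)(N/e)^N and (5N)! ~ sqrt(2π·5N)·(5N/e)^(5N).
  (N!)^5/(5N)! ~ (2π N)^(5/2) (N/e)^(5N) / [sqrt(2π·5N) (5N/e)^(5N)]
     = (2π N)^(5/2) / sqrt(2π·5N) · (N/(5N))^(5N)
     = (2π N)^((5−1)/2) / sqrt(5) · 5^(−5N).
Since 5^5 > 1, the factor 5^(−5N) decays exponentially, so the ratio → 0. Substituting N = 15n gives the stated form.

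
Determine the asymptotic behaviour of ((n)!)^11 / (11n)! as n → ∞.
((n)!)^11/(11n)! ~ ((2π·n)^(10/2) / sqrt(11)) · 11^(−11·n)  →  0

Write N = n. Stirling: N! ~ sqrt(2π N)(N/e)^N and (11N)! ~ sqrt(2π·11N)·(11N/e)^(11N).
  (N!)^11/(11N)! ~ (2π N)^(11/2) (N/e)^(11N) / [sqrt(2π·11N) (11N/e)^(11N)]
     = (2π N)^(11/2) / sqrt(2π·11N) · (N/(11N))^(11N)
     = (2π N)^((11−1)/2) / sqrt(11) · 11^(−11N).
Since 11^11 > 1, the factor 11^(−11N) decays exponentially, so the ratio → 0. Substituting N = n gives the stated form.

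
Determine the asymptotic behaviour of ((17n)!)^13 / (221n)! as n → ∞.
((17n)!)^13/(221n)! ~ ((2π·17n)^(12/2) / sqrt(13)) · 13^(−13·17n)  →  0

Write N = 17n. Stirling: N! ~ sqrt(2π N)(N/e)^N and (13N)! ~ sqrt(2π·13N)·(13N/e)^(13N).
  (N!)^13/(13N)! ~ (2π N)^(13/2) (N/e)^(13N) / [sqrt(2π·13N) (13N/e)^(13N)]
     = (2π N)^(13/2) / sqrt(2π·13N) · (N/(13N))^(13N)
     = (2π N)^((13−1)/2) / sqrt(13) · 13^(−13N).
Since 13^13 > 1, the factor 13^(−13N) decays exponentially, so the ratio → 0. Substituting N = 17n gives the stated form.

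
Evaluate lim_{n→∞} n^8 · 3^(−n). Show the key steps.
lim = 0

Exponentials with base > 1 dominate every fixed polynomial: for any fixed c, n^c / 3^n → 0 as n → ∞ (e.g. by the ratio test, or by writing 3^n = e^(n ln 3) and noting e^(n ln 3) / n^c → ∞). Hence n^8 · 3^(−n) = n^8 / 3^n → 0.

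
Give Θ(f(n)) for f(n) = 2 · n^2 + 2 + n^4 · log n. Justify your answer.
f(n) ∈ Θ(n^4 · log n)

Compare the terms by growth order. For large n, n^a · (log n)^b dominates n^a' · (log n)^b' iff a > a', or (a = a' and b > b'). Ranking the 3 terms shows the dominant one is n^4 · log n. Hence f(n) ∈ Θ(n^4 · log n).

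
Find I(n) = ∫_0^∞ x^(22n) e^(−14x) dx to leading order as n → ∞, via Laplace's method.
I(n) ~ (sqrt(2π·22n) / 14) · (22n/(14e))^(22n)

Write the integrand as exp(22n ln x − 14x) and set f(x) = 22n ln x − 14x. Then f'(x) = 22n/x − 14 = 0 at x* = 22n/14, and f''(x*) = −22n/x*^2 = −14^2/(22n). Laplace's method (interior maximum) gives
  I(n) ~ e^(f(x*)) · sqrt(2π / |f''(x*)|)
        = exp(22n ln(22n/14) − 22n) · sqrt(2π · 22n / 14^2)
        = (22n/14)^(22n) e^(−22n) · sqrt(2π·22n) / 14
        = (sqrt(2π·22n) / 14) · (22n/(14e))^(22n).
This matches Γ(22n+1)/14^(22n+1) with Stirling applied to Γ.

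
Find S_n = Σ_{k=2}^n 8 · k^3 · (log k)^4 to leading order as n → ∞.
S_n ~ 2 · n^4 · (log n)^4

By integral comparison, S_n = ∫_1^n 8 · x^3 · (log x)^4 dx + O(n^3 · (log n)^4). For the integral, the leading term of ∫_1^n x^3 (log x)^4 dx is n^4/4 · (log n)^4 (by repeated integration by parts; each step lowers the log-exponent and produces a relatively O(1/log n) correction). Hence S_n ~ 2 · n^4 · (log n)^4.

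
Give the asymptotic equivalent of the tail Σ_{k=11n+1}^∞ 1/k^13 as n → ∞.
Σ_{k>11n} 1/k^13 ~ 1/(12 · (11n)^12)

Compare to the integral: ∫_{11n}^∞ x^(−13) dx = [−x^(−12)/12]_{11n}^∞ = 1/((13−1)·(11n)^12). Euler-Maclaurin then gives
  Σ_{k>11n} 1/k^13 = ∫_{11n}^∞ dx/x^13 − 1/(2·(11n)^13) + O(1/(11n)^14).
(Equivalently this is ζ(13) − Σ_{k≤11n} 1/k^13.)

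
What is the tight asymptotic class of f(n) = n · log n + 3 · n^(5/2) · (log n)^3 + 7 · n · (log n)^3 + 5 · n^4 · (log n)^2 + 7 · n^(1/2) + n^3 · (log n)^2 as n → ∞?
f(n) ∈ Θ(n^4 · (log n)^2)

Compare the terms by growth order. For large n, n^a · (log n)^b dominates n^a' · (log n)^b' iff a > a', or (a = a' and b > b'). Ranking the 6 terms shows the dominant one is 5 · n^4 · (log n)^2. Hence f(n) ∈ Θ(n^4 · (log n)^2).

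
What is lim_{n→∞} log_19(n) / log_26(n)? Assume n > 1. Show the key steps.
lim = ln(26) / ln(19) = log_19(26)

Change of base: log_19(n) = ln n / ln 19 and log_26(n) = ln n / ln 26. The ratio is (ln n / ln 19) · (ln 26 / ln n) = ln 26 / ln 19, a constant independent of n. So the limit is ln 26 / ln 19 = log_19(26).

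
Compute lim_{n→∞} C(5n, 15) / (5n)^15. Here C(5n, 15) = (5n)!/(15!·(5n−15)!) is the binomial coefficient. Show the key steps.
lim = 1/15! = 1/1307674368000

With N = 5n → ∞: C(N, 15) / N^15 = [N(N−1)…(N−14)] / (15! · N^15) = (1/15!) · 1 · (1 − 1/(5n)) · … · (1 − 14/(5n)). Each factor → 1 as N → ∞, so the limit is 1/15! = 1/1307674368000.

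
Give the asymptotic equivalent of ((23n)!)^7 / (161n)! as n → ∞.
((23n)!)^7/(161n)! ~ ((2π·23n)^(6/2) / sqrt(7)) · 7^(−7·23n)  →  0

Write N = 23n. Stirling: N! ~ sqrt(2π N)(N/e)^N and (7N)! ~ sqrt(2π·7N)·(7N/e)^(7N).
  (N!)^7/(7N)! ~ (2π N)^(7/2) (N/e)^(7N) / [sqrt(2π·7N) (7N/e)^(7N)]
     = (2π N)^(7/2) / sqrt(2π·7N) · (N/(7N))^(7N)
     = (2π N)^((7−1)/2) / sqrt(7) · 7^(−7N).
Since 7^7 > 1, the factor 7^(−7N) decays exponentially, so the ratio → 0. Substituting N = 23n gives the stated form.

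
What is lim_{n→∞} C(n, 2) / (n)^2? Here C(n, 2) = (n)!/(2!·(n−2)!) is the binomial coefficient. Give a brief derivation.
lim = 1/2! = 1/2

With N = n → ∞: C(N, 2) / N^2 = [N(N−1)…(N−1)] / (2! · N^2) = (1/2!) · 1 · (1 − 1/n). Each factor → 1 as N → ∞, so the limit is 1/2! = 1/2.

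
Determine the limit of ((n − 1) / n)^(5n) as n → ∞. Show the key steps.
lim = e^(−5)

Rewrite as (1 − 1/n)^(5n). By the standard limit (1 + x/n)^n → e^x, we have (1 − 1/n)^n → e^(−1), and raising to the 5th power gives e^(−5).
More precisely, ln[(1 − 1/n)^(5n)] = 5n · ln(1 − 1/n) = 5n · (-1/n + O(1/n^2)) = -5 + O(1/n) → -5.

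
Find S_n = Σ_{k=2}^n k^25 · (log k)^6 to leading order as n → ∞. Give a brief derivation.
S_n ~ n^26 · (log n)^6 / 26

By integral comparison, S_n = ∫_1^n x^25 · (log x)^6 dx + O(n^25 · (log n)^6). For the integral, the leading term of ∫_1^n x^25 (log x)^6 dx is n^26/26 · (log n)^6 (by repeated integration by parts; each step lowers the log-exponent and produces a relatively O(1/log n) correction). Hence S_n ~ n^26 · (log n)^6 / 26.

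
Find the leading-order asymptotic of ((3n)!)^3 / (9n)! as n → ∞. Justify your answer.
((3n)!)^3/(9n)! ~ ((2π·3n)^(2/2) / sqrt(3)) · 3^(−3·3n)  →  0

Write N = 3n. Stirling: N! ~ sqrt(2π N)(N/e)^N and (3N)! ~ sqrt(2π·3N)·(3N/e)^(3N).
  (N!)^3/(3N)! ~ (2π N)^(3/2) (N/e)^(3N) / [sqrt(2π·3N) (3N/e)^(3N)]
     = (2π N)^(3/2) / sqrt(2π·3N) · (N/(3N))^(3N)
     = (2π N)^((3−1)/2) / sqrt(3) · 3^(−3N).
Since 3^3 > 1, the factor 3^(−3N) decays exponentially, so the ratio → 0. Substituting N = 3n gives the stated form.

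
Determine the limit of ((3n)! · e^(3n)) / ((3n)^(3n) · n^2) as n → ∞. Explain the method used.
lim = 0

Stirling: (3n)! ~ sqrt(2π·3n) · (3n/e)^(3n). Hence
  (3n)! · e^(3n) / (3n)^(3n) ~ sqrt(2π·3n).
Dividing by n^2: sqrt(2π·3n) / n^2 = sqrt(2π·3) · n^((1−4)/2), so the expression behaves like sqrt(2π·3) · n^((1−4)/2) → 0.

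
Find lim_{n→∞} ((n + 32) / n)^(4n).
lim = e^128

Rewrite as (1 + 32/n)^(4n). By the standard limit (1 + x/n)^n → e^x, we have (1 + 32/n)^n → e^32, and raising to the 4th power gives e^128.
More precisely, ln[(1 + 32/n)^(4n)] = 4n · ln(1 + 32/n) = 4n · (32/n + O(1/n^2)) = 128 + O(1/n) → 128.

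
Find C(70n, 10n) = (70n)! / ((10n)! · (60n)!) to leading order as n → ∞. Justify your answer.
C(70n, 10n) ~ (823543/46656)^(10n) · sqrt(7/(12π·10n))

Write N = 10n. Apply Stirling to each factorial:
  (7N)! ~ sqrt(2π·7N) · (7N/e)^(7N),
  N! ~ sqrt(2π N) · (N/e)^N,
  (6N)! ~ sqrt(2π·6N) · (6N/e)^(6N).
The exponential factors combine to (7N)^(7N) / (N^N · (6N)^(6N)) = 7^(7N)/6^(6N) = (7^7/6^6)^N = (823543/46656)^N.
The square-root prefactors combine to sqrt(2π·7N) / (sqrt(2π N)·sqrt(2π·6N)) = sqrt(7 / (2π·6·N)) = sqrt(7/(12π·10n)).
Substituting N = 10n: C(70n, 10n) ~ (823543/46656)^(10n) · sqrt(7/(12π·10n)).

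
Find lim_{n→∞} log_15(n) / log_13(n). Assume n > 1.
lim = ln(13) / ln(15) = log_15(13)

Change of base: log_15(n) = ln n / ln 15 and log_13(n) = ln n / ln 13. The ratio is (ln n / ln 15) · (ln 13 / ln n) = ln 13 / ln 15, a constant independent of n. So the limit is ln 13 / ln 15 = log_15(13).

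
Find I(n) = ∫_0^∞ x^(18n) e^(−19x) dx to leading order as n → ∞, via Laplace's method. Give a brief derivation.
I(n) ~ (sqrt(2π·18n) / 19) · (18n/(19e))^(18n)

Write the integrand as exp(18n ln x − 19x) and set f(x) = 18n ln x − 19x. Then f'(x) = 18n/x − 19 = 0 at x* = 18n/19, and f''(x*) = −18n/x*^2 = −19^2/(18n). Laplace's method (interior maximum) gives
  I(n) ~ e^(f(x*)) · sqrt(2π / |f''(x*)|)
        = exp(18n ln(18n/19) − 18n) · sqrt(2π · 18n / 19^2)
        = (18n/19)^(18n) e^(−18n) · sqrt(2π·18n) / 19
        = (sqrt(2π·18n) / 19) · (18n/(19e))^(18n).
This matches Γ(18n+1)/19^(18n+1) with Stirling applied to Γ.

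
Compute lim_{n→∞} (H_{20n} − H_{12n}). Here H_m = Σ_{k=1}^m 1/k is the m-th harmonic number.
lim = ln(20/12) = ln(5/3)

Euler-Maclaurin gives H_m = ln m + γ + 1/(2m) + O(1/m^2). The γ and O(1/m) terms cancel in the difference:
  H_{20n} − H_{12n} = ln(20n) − ln(12n) + O(1/n) = ln(20/12) + O(1/n).
Hence the limit is ln(20/12) = ln(5/3).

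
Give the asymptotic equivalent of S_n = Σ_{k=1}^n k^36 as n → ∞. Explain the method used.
S_n ~ n^37 / 37

By integral comparison (Euler-Maclaurin), Σ_{k=1}^n k^36 = ∫_0^n x^36 dx + O(n^36) = n^37/37 + O(n^36). (Equivalently, Faulhaber's formula gives the same leading term.)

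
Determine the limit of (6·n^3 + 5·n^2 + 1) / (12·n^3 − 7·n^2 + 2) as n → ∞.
lim = 6/12 = 1/2

For large n the leading n^3 terms dominate both numerator and denominator. Dividing top and bottom by n^3, every other term tends to 0, leaving 6/12 = 1/2.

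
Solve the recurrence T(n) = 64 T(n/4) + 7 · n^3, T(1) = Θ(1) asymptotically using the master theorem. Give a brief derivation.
T(n) = Θ(n^3 log n)

log_4 64 = 3, and f(n) = 7 · n^3 = Θ(n^(log_4 64)). This is Case 2 of the master theorem: T(n) = Θ(f(n) · log n) = Θ(n^3 log n).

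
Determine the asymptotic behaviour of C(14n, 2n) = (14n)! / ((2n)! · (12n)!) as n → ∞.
C(14n, 2n) ~ (823543/46656)^(2n) · sqrt(7/(12π·2n))

Write N = 2n. Apply Stirling to each factorial:
  (7N)! ~ sqrt(2π·7N) · (7N/e)^(7N),
  N! ~ sqrt(2π N) · (N/e)^N,
  (6N)! ~ sqrt(2π·6N) · (6N/e)^(6N).
The exponential factors combine to (7N)^(7N) / (N^N · (6N)^(6N)) = 7^(7N)/6^(6N) = (7^7/6^6)^N = (823543/46656)^N.
The square-root prefactors combine to sqrt(2π·7N) / (sqrt(2π N)·sqrt(2π·6N)) = sqrt(7 / (2π·6·N)) = sqrt(7/(12π·2n)).
Substituting N = 2n: C(14n, 2n) ~ (823543/46656)^(2n) · sqrt(7/(12π·2n)).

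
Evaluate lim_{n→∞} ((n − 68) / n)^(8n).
lim = e^(−544)

Rewrite as (1 − 68/n)^(8n). By the standard limit (1 + x/n)^n → e^x, we have (1 − 68/n)^n → e^(−68), and raising to the 8th power gives e^(−544).
More precisely, ln[(1 − 68/n)^(8n)] = 8n · ln(1 − 68/n) = 8n · (-68/n + O(1/n^2)) = -544 + O(1/n) → -544.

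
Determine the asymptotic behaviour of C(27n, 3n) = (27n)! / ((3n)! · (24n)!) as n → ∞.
C(27n, 3n) ~ (387420489/16777216)^(3n) · sqrt(9/(16π·3n))

Write N = 3n. Apply Stirling to each factorial:
  (9N)! ~ sqrt(2π·9N) · (9N/e)^(9N),
  N! ~ sqrt(2π N) · (N/e)^N,
  (8N)! ~ sqrt(2π·8N) · (8N/e)^(8N).
The exponential factors combine to (9N)^(9N) / (N^N · (8N)^(8N)) = 9^(9N)/8^(8N) = (9^9/8^8)^N = (387420489/16777216)^N.
The square-root prefactors combine to sqrt(2π·9N) / (sqrt(2π N)·sqrt(2π·8N)) = sqrt(9 / (2π·8·N)) = sqrt(9/(16π·3n)).
Substituting N = 3n: C(27n, 3n) ~ (387420489/16777216)^(3n) · sqrt(9/(16π·3n)).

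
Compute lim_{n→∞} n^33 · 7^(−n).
lim = 0

Exponentials with base > 1 dominate every fixed polynomial: for any fixed c, n^c / 7^n → 0 as n → ∞ (e.g. by the ratio test, or by writing 7^n = e^(n ln 7) and noting e^(n ln 7) / n^c → ∞). Hence n^33 · 7^(−n) = n^33 / 7^n → 0.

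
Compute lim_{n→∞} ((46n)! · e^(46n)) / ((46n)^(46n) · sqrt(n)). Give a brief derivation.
lim = sqrt(2π·46)

Stirling: (46n)! ~ sqrt(2π·46n) · (46n/e)^(46n). Hence
  (46n)! · e^(46n) / (46n)^(46n) ~ sqrt(2π·46n).
Dividing by sqrt(n): sqrt(2π·46n) / sqrt(n) = sqrt(2π·46) · n^((1−1)/2), so the limit is sqrt(2π·46).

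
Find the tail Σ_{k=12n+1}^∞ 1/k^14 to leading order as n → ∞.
Σ_{k>12n} 1/k^14 ~ 1/(13 · (12n)^13)

Compare to the integral: ∫_{12n}^∞ x^(−14) dx = [−x^(−13)/13]_{12n}^∞ = 1/((14−1)·(12n)^13). Euler-Maclaurin then gives
  Σ_{k>12n} 1/k^14 = ∫_{12n}^∞ dx/x^14 − 1/(2·(12n)^14) + O(1/(12n)^15).
(Equivalently this is ζ(14) − Σ_{k≤12n} 1/k^14.)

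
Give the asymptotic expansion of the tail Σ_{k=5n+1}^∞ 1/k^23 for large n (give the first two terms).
Σ_{k>5n} 1/k^23 = 1/(22 · (5n)^22) − 1/(2 · (5n)^23) + O(1/(5n)^24)

Compare to the integral: ∫_{5n}^∞ x^(−23) dx = [−x^(−22)/22]_{5n}^∞ = 1/((23−1)·(5n)^22). The Euler-Maclaurin correction adds −f(5n)/2 = −1/(2·(5n)^23). Euler-Maclaurin then gives
  Σ_{k>5n} 1/k^23 = ∫_{5n}^∞ dx/x^23 − 1/(2·(5n)^23) + O(1/(5n)^24).
(Equivalently this is ζ(23) − Σ_{k≤5n} 1/k^23.)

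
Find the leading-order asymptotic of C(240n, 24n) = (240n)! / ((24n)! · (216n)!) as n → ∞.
C(240n, 24n) ~ (10000000000/387420489)^(24n) · sqrt(5/(9π·24n))

Write N = 24n. Apply Stirling to each factorial:
  (10N)! ~ sqrt(2π·10N) · (10N/e)^(10N),
  N! ~ sqrt(2π N) · (N/e)^N,
  (9N)! ~ sqrt(2π·9N) · (9N/e)^(9N).
The exponential factors combine to (10N)^(10N) / (N^N · (9N)^(9N)) = 10^(10N)/9^(9N) = (10^10/9^9)^N = (10000000000/387420489)^N.
The square-root prefactors combine to sqrt(2π·10N) / (sqrt(2π N)·sqrt(2π·9N)) = sqrt(10 / (2π·9·N)) = sqrt(5/(9π·24n)).
Substituting N = 24n: C(240n, 24n) ~ (10000000000/387420489)^(24n) · sqrt(5/(9π·24n)).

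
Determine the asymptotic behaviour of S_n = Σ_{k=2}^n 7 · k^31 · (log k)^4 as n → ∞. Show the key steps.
S_n ~ 7 · n^32 · (log n)^4 / 32

By integral comparison, S_n = ∫_1^n 7 · x^31 · (log x)^4 dx + O(n^31 · (log n)^4). For the integral, the leading term of ∫_1^n x^31 (log x)^4 dx is n^32/32 · (log n)^4 (by repeated integration by parts; each step lowers the log-exponent and produces a relatively O(1/log n) correction). Hence S_n ~ 7 · n^32 · (log n)^4 / 32.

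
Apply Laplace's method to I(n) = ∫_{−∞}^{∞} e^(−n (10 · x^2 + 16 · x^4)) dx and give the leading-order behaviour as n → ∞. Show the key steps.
I(n) ~ sqrt(π/(10n))

φ(x) = 10 · x^2 + 16 · x^4 has its unique global minimum at x* = 0 (since φ'(x) = 20x + 64x^3 = 0 only at x = 0 for real x with both coefficients positive, and φ → ∞ as |x| → ∞). At x* = 0, φ(0) = 0 and φ''(0) = 20. Laplace's method then gives
  I(n) ~ sqrt(2π / (n · φ''(0))) · e^(−n φ(0)) = sqrt(2π / (20n)) = sqrt(π/(10n)).
The 16 · x^4 term contributes only at subleading order (an O(1/n) relative correction).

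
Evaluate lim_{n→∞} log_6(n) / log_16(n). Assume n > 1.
lim = ln(16) / ln(6) = log_6(16)

Change of base: log_6(n) = ln n / ln 6 and log_16(n) = ln n / ln 16. The ratio is (ln n / ln 6) · (ln 16 / ln n) = ln 16 / ln 6, a constant independent of n. So the limit is ln 16 / ln 6 = log_6(16).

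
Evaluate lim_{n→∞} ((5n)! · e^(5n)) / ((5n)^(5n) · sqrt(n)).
lim = sqrt(2π·5)

Stirling: (5n)! ~ sqrt(2π·5n) · (5n/e)^(5n). Hence
  (5n)! · e^(5n) / (5n)^(5n) ~ sqrt(2π·5n).
Dividing by sqrt(n): sqrt(2π·5n) / sqrt(n) = sqrt(2π·5) · n^((1−1)/2), so the limit is sqrt(2π·5).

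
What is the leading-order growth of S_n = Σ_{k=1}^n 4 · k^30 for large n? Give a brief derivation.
S_n ~ 4 · n^31 / 31

By integral comparison (Euler-Maclaurin), Σ_{k=1}^n 4 · k^30 = 4 · ∫_0^n x^30 dx + O(n^30) = 4 · n^31/31 + O(n^30). (Equivalently, Faulhaber's formula gives the same leading term.)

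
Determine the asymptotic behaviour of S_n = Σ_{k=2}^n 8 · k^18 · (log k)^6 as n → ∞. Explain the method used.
S_n ~ 8 · n^19 · (log n)^6 / 19

By integral comparison, S_n = ∫_1^n 8 · x^18 · (log x)^6 dx + O(n^18 · (log n)^6). For the integral, the leading term of ∫_1^n x^18 (log x)^6 dx is n^19/19 · (log n)^6 (by repeated integration by parts; each step lowers the log-exponent and produces a relatively O(1/log n) correction). Hence S_n ~ 8 · n^19 · (log n)^6 / 19.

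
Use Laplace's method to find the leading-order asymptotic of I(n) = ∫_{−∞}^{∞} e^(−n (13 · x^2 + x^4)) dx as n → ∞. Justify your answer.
I(n) ~ sqrt(π/(13n))

φ(x) = 13 · x^2 + x^4 has its unique global minimum at x* = 0 (since φ'(x) = 26x + 4x^3 = 0 only at x = 0 for real x with both coefficients positive, and φ → ∞ as |x| → ∞). At x* = 0, φ(0) = 0 and φ''(0) = 26. Laplace's method then gives
  I(n) ~ sqrt(2π / (n · φ''(0))) · e^(−n φ(0)) = sqrt(2π / (26n)) = sqrt(π/(13n)).
The x^4 term contributes only at subleading order (an O(1/n) relative correction).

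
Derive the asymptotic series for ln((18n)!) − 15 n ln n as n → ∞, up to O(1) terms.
ln((18n)!) − 15 n ln n = 3 n ln n + 18(ln 18 − 1) n + (1/2) ln(2π·18n) + O(1/n)

Stirling: ln((18n)!) = 18n ln(18n) − 18n + (1/2) ln(2π·18n) + O(1/n).
Expand 18n ln(18n) = 18n (ln n + ln 18) = 18n ln n + 18n ln 18.
Subtract 15n ln n: leading term is (18 − 15) n ln n = 3 n ln n. The next term is 18n ln 18 − 18n = 18(ln 18 − 1) n. Then the (1/2) ln(2π·18n) correction.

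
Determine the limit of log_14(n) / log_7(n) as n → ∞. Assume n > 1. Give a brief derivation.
lim = ln(7) / ln(14) = log_14(7)

Change of base: log_14(n) = ln n / ln 14 and log_7(n) = ln n / ln 7. The ratio is (ln n / ln 14) · (ln 7 / ln n) = ln 7 / ln 14, a constant independent of n. So the limit is ln 7 / ln 14 = log_14(7).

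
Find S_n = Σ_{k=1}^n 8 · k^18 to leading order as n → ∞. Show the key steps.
S_n ~ 8 · n^19 / 19

By integral comparison (Euler-Maclaurin), Σ_{k=1}^n 8 · k^18 = 8 · ∫_0^n x^18 dx + O(n^18) = 8 · n^19/19 + O(n^18). (Equivalently, Faulhaber's formula gives the same leading term.)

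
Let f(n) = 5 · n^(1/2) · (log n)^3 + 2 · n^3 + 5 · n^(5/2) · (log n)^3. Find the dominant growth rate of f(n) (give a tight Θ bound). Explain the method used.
f(n) ∈ Θ(n^3)

Compare the terms by growth order. For large n, n^a · (log n)^b dominates n^a' · (log n)^b' iff a > a', or (a = a' and b > b'). Ranking the 3 terms shows the dominant one is 2 · n^3. Hence f(n) ∈ Θ(n^3).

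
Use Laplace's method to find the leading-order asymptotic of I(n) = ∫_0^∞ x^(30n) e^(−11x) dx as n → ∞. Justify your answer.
I(n) ~ (sqrt(2π·30n) / 11) · (30n/(11e))^(30n)

Write the integrand as exp(30n ln x − 11x) and set f(x) = 30n ln x − 11x. Then f'(x) = 30n/x − 11 = 0 at x* = 30n/11, and f''(x*) = −30n/x*^2 = −11^2/(30n). Laplace's method (interior maximum) gives
  I(n) ~ e^(f(x*)) · sqrt(2π / |f''(x*)|)
        = exp(30n ln(30n/11) − 30n) · sqrt(2π · 30n / 11^2)
        = (30n/11)^(30n) e^(−30n) · sqrt(2π·30n) / 11
        = (sqrt(2π·30n) / 11) · (30n/(11e))^(30n).
This matches Γ(30n+1)/11^(30n+1) with Stirling applied to Γ.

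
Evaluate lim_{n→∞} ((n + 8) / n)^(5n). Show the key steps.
lim = e^40

Rewrite as (1 + 8/n)^(5n). By the standard limit (1 + x/n)^n → e^x, we have (1 + 8/n)^n → e^8, and raising to the 5th power gives e^40.
More precisely, ln[(1 + 8/n)^(5n)] = 5n · ln(1 + 8/n) = 5n · (8/n + O(1/n^2)) = 40 + O(1/n) → 40.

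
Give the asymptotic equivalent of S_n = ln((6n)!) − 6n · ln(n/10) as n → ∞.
S_n ~ 6n · (ln 60 − 1) + O(ln n)

Stirling: ln((6n)!) = 6n ln(6n) − 6n + O(ln n).
  S_n = 6n ln(6n) − 6n − 6n ln(n/10) + O(ln n)
      = 6n ln(6n) − 6n ln n + 6n ln 10 − 6n + O(ln n)
      = 6n ln 6 + 6n ln 10 − 6n + O(ln n)
      = 6n (ln 60 − 1) + O(ln n).
Numerically ln(60) − 1 ≈ 3.0943.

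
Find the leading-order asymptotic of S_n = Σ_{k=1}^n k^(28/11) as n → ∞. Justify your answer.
S_n ~ (11/39) · n^(39/11)

Integral comparison: Σ_{k=1}^n k^(28/11) = ∫_0^n x^(28/11) dx + O(n^(28/11)). The integral is n^(1 + 28/11) / (1 + 28/11) = n^((28+11)/11) / ((28+11)/11) = (11/39) · n^(39/11).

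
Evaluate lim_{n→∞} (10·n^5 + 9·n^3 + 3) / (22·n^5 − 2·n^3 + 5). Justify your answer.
lim = 10/22 = 5/11

For large n the leading n^5 terms dominate both numerator and denominator. Dividing top and bottom by n^5, every other term tends to 0, leaving 10/22 = 5/11.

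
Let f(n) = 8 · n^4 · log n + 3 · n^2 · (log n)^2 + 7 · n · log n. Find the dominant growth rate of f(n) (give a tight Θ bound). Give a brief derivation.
f(n) ∈ Θ(n^4 · log n)

Compare the terms by growth order. For large n, n^a · (log n)^b dominates n^a' · (log n)^b' iff a > a', or (a = a' and b > b'). Ranking the 3 terms shows the dominant one is 8 · n^4 · log n. Hence f(n) ∈ Θ(n^4 · log n).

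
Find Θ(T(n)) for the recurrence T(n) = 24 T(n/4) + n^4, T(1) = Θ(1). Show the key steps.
T(n) = Θ(n^4)

log_4 24 ≈ 2.292. f(n) = n^4 dominates n^(log_4 24) since 4 > 2.292, and the regularity condition a·f(n/b) = 24·(n/4)^4 = (24/256)·n^4 ≤ c·f(n) holds with c = 24/256 ≈ 0.0938 < 1. So this is Case 3: T(n) = Θ(f(n)) = Θ(n^4).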